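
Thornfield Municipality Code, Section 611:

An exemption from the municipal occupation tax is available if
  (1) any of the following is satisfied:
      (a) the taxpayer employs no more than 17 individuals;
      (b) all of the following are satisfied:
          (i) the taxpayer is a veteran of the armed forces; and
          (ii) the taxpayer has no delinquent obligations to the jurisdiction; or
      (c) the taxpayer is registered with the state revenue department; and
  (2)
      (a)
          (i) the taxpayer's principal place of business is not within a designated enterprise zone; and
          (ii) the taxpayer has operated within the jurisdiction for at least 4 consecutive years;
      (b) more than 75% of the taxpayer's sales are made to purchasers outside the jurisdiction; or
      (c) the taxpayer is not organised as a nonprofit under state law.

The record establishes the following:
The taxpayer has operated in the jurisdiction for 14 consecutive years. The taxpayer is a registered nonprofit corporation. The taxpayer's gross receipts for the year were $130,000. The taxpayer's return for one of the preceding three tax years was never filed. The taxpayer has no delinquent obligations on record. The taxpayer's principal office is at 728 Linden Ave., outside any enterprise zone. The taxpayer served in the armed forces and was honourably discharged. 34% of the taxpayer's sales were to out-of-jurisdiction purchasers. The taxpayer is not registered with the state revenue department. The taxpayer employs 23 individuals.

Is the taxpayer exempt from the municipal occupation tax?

(a) ≤ 17 employees — not met.
(i) veteran — met.
(ii) no delinquency — holds.
So (b) is satisfied (T AND T).
(c) state-registered — fails.
(1) = F OR T OR F = true.
(i) not (in enterprise zone) — met.
(ii) ≥ 4 yrs in jurisdiction — holds.
(a): T AND T → true.
(b) >75% out-of-jur. sales — fails.
(c) not (nonprofit) — not satisfied.
(2): T OR F OR F → true.
So Overall is satisfied (T AND T).

Yes — exempt.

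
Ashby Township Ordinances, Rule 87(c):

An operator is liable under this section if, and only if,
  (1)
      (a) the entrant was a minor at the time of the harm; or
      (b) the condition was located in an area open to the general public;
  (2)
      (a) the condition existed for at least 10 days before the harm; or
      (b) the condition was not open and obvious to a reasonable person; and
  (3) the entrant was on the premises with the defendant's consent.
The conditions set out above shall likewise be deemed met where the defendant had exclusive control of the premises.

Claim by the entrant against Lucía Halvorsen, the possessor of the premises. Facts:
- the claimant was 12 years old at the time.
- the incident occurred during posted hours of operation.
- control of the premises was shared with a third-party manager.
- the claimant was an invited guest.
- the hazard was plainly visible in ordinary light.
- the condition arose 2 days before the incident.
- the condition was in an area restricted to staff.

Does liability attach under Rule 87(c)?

No — not liable.

(a) entrant a minor — met.
(b) public area — not met.
So (1) is satisfied (T OR F).
(a) condition ≥10 days old — fails.
(b) not open/obvious — not met.
(2): F OR F → false.
(3) consent to enter — met.
Overall = T AND F AND T = false.
Exception (exclusive control) — not satisfied.
Result: main false OR exception false → false.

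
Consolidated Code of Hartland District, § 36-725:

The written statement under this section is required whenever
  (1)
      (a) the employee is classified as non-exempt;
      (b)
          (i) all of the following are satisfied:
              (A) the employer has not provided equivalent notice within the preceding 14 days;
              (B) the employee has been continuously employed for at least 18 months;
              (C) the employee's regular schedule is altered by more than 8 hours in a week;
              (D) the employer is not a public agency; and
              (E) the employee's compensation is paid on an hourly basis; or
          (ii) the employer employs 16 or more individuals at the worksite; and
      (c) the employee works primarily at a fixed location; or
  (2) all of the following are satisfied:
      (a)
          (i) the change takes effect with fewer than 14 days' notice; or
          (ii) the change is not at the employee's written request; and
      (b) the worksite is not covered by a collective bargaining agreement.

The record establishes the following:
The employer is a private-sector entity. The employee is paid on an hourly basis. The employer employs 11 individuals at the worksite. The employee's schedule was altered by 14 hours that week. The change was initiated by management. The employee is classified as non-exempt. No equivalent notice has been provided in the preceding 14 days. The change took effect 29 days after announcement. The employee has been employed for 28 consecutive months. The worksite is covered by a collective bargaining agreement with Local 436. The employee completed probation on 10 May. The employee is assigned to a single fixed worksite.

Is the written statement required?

Yes — required.

(a) non-exempt — holds.
(A) no recent notice — met.
(B) tenure ≥ 18 mo. — met.
(C) schedule shift > 8h — satisfied.
(D) not (public agency) — met.
(E) hourly-paid — satisfied.
(i) = T AND T AND T AND T AND T = true.
(ii) ≥ 16 at site — not satisfied.
(b) = T OR F = true.
(c) fixed location — satisfied.
(1) = T AND T AND T = true.
(i) < 14 days' notice — not met.
(ii) not employee-requested — satisfied.
(a) = F OR T = true.
(b) no CBA — fails.
(2): T AND F → false.
Overall: T OR F → true.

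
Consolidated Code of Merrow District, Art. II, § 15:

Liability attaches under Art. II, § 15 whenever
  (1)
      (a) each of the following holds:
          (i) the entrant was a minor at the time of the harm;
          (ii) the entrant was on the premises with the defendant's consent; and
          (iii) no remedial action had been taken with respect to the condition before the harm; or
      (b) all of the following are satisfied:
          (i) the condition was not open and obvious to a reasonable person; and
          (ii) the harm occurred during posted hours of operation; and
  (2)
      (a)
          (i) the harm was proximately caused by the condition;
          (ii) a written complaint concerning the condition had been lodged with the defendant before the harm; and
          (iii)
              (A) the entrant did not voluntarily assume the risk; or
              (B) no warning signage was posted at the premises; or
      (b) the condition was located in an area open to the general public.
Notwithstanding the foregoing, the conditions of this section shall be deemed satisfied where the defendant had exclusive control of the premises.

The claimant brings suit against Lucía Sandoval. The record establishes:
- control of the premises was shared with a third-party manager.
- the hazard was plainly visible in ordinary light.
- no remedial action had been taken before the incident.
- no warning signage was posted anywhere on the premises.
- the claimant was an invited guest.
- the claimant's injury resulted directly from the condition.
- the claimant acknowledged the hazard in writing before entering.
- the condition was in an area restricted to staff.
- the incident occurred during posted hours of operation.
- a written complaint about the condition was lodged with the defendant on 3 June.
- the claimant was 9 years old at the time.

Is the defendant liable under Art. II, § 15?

(i) entrant a minor — met.
(ii) consent to enter — met.
(iii) no remedial action — satisfied.
So (a) is satisfied (T AND T AND T).
(i) not open/obvious — not met.
(ii) during posted hours — met.
So (b) is not satisfied (F AND T).
(1): T OR F → true.
(i) proximate cause — holds.
(ii) complaint lodged — met.
(A) no assumed risk — fails.
(B) no signage posted — satisfied.
(iii): F OR T → true.
So (a) is satisfied (T AND T AND T).
(b) public area — fails.
So (2) is satisfied (T OR F).
Overall = T AND T = true.
Exception (exclusive control) — not satisfied.
Result: main true OR exception false → true.

Yes — liable.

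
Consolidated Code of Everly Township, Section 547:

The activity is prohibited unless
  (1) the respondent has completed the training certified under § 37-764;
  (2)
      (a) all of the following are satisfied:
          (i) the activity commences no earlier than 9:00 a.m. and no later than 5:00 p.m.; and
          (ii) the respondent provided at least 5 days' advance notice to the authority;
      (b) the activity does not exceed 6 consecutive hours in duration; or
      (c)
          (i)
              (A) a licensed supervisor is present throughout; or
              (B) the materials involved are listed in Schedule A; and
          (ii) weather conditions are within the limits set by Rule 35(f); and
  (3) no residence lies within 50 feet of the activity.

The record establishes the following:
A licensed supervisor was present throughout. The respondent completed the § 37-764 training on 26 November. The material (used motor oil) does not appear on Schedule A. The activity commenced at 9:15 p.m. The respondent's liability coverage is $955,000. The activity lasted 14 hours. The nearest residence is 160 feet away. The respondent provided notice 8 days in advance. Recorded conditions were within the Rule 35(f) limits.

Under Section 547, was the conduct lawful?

Yes — lawful.

(1) training certified — satisfied.
(i) start within hours — fails.
(ii) ≥5 days' notice — holds.
So (a) is not satisfied (F AND T).
(b) ≤ 6 hrs duration — fails.
(A) supervisor present — holds.
(B) Schedule A material — fails.
So (i) is satisfied (T OR F).
(ii) weather ok — holds.
So (c) is satisfied (T AND T).
(2): F OR F OR T → true.
(3) no residence in 50 ft — holds.
Overall: T AND T AND T → true.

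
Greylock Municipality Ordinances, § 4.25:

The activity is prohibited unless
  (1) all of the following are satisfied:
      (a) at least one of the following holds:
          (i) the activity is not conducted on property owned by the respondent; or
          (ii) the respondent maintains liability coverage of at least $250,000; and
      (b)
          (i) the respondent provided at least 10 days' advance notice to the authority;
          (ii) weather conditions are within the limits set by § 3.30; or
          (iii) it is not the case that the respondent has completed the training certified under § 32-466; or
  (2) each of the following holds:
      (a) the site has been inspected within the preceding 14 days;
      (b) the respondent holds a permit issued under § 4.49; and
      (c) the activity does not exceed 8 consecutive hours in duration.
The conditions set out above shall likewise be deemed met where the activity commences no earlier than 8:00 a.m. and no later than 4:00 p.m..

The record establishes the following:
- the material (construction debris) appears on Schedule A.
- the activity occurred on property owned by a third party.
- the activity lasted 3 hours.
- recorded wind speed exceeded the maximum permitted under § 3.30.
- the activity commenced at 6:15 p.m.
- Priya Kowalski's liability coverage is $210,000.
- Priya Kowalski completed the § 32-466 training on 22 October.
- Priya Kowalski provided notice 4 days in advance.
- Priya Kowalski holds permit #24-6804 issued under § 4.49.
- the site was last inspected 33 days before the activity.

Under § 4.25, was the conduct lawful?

No — unlawful.

(i) not (own property) — satisfied.
(ii) coverage ≥ $250,000 — fails.
(a) = T OR F = true.
(i) ≥10 days' notice — not satisfied.
(ii) weather ok — not met.
(iii) not (training certified) — not met.
So (b) is not satisfied (F OR F OR F).
(1) = T AND F = false.
(a) site inspected — not satisfied.
(b) holds permit — met.
(c) ≤ 8 hrs duration — met.
(2) = F AND T AND T = false.
Overall = F OR F = false.
Exception (start within hours) — not satisfied.
Result: main false OR exception false → false.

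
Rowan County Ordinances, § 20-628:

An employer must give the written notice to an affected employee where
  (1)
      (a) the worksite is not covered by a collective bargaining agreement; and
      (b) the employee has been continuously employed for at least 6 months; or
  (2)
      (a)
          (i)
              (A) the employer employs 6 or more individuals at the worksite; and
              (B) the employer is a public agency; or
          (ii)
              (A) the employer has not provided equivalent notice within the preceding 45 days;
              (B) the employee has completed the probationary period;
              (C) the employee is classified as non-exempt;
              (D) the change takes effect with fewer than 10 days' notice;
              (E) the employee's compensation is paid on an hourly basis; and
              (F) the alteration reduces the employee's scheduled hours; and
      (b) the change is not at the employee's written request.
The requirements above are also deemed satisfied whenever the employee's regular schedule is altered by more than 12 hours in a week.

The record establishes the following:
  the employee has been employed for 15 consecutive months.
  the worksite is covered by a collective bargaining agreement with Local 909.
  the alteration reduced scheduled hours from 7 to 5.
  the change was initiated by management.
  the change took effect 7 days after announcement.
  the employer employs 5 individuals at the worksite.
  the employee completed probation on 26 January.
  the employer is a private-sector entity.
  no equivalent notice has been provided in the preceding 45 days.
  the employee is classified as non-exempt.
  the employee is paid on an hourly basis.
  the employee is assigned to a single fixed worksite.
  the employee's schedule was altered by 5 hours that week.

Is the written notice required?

Yes — required.

(a) no CBA — fails.
(b) tenure ≥ 6 mo. — holds.
So (1) is not satisfied (F AND T).
(A) ≥ 6 at site — not satisfied.
(B) public agency — not met.
(i): F AND F → false.
(A) no recent notice — met.
(B) past probation — holds.
(C) non-exempt — met.
(D) < 10 days' notice — met.
(E) hourly-paid — met.
(F) hours reduced — holds.
(ii) = T AND T AND T AND T AND T AND T = true.
So (a) is satisfied (F OR T).
(b) not employee-requested — met.
So (2) is satisfied (T AND T).
Overall = F OR T = true.
Exception (schedule shift > 12h) — not satisfied.
Result: main true OR exception false → true.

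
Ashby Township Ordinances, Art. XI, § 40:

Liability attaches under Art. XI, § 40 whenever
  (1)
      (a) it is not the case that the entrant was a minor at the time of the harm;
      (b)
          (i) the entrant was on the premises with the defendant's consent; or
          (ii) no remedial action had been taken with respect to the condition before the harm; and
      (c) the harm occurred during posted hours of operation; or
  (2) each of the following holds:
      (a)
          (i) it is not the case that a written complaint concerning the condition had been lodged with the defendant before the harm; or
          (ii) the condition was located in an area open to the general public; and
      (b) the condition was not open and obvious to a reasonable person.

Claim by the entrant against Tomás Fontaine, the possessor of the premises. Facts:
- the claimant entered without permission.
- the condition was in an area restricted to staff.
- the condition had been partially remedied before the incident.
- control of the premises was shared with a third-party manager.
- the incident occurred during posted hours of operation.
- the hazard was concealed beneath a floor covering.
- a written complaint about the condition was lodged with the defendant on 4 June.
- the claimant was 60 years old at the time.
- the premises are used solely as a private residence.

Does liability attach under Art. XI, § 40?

(a) not (entrant a minor) — holds.
(i) consent to enter — not satisfied.
(ii) no remedial action — not satisfied.
So (b) is not satisfied (F OR F).
(c) during posted hours — met.
(1) = T AND F AND T = false.
(i) not (complaint lodged) — not satisfied.
(ii) public area — fails.
(a): F OR F → false.
(b) not open/obvious — met.
(2): F AND T → false.
Overall: F OR F → false.

No — not liable.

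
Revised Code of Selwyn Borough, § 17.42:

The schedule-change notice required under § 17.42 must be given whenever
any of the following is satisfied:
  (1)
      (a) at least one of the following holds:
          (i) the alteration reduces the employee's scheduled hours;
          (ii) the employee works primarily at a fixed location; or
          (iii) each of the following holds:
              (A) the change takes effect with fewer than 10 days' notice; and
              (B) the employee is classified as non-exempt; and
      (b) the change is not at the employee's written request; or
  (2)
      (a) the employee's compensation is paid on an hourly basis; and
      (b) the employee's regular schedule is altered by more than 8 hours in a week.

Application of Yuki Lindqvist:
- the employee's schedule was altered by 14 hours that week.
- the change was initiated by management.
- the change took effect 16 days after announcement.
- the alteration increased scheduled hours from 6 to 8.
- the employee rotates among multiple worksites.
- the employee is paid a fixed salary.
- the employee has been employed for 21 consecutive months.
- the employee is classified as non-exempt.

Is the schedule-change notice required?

No — not required.

(i) hours reduced — fails.
(ii) fixed location — fails.
(A) < 10 days' notice — not met.
(B) non-exempt — met.
(iii) = F AND T = false.
(a): F OR F OR F → false.
(b) not employee-requested — holds.
(1): F AND T → false.
(a) hourly-paid — fails.
(b) schedule shift > 8h — satisfied.
(2): F AND T → false.
Overall = F OR F = false.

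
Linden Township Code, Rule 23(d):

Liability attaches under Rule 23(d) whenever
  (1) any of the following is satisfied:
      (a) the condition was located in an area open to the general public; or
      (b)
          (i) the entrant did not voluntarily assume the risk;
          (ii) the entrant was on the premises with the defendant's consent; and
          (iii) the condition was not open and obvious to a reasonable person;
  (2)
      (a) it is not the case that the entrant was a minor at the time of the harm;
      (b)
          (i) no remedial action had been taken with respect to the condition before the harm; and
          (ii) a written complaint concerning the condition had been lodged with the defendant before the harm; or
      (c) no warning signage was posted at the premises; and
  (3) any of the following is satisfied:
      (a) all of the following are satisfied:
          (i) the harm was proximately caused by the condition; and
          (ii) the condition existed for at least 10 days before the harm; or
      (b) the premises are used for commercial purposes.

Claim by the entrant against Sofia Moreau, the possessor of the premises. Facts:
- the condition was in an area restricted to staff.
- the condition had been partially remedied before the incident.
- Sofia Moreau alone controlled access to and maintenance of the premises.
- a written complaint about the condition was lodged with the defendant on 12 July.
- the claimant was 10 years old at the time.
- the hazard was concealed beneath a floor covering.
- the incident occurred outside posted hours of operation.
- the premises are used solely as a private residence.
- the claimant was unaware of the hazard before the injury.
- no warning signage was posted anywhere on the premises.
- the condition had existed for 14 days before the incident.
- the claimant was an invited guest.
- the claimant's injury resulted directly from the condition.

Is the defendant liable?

Yes — liable.

(a) public area — not satisfied.
(i) no assumed risk — satisfied.
(ii) consent to enter — satisfied.
(iii) not open/obvious — satisfied.
So (b) is satisfied (T AND T AND T).
(1): F OR T → true.
(a) not (entrant a minor) — fails.
(i) no remedial action — fails.
(ii) complaint lodged — met.
So (b) is not satisfied (F AND T).
(c) no signage posted — holds.
So (2) is satisfied (F OR F OR T).
(i) proximate cause — holds.
(ii) condition ≥10 days old — satisfied.
So (a) is satisfied (T AND T).
(b) commercial use — fails.
So (3) is satisfied (T OR F).
Overall = T AND T AND T = true.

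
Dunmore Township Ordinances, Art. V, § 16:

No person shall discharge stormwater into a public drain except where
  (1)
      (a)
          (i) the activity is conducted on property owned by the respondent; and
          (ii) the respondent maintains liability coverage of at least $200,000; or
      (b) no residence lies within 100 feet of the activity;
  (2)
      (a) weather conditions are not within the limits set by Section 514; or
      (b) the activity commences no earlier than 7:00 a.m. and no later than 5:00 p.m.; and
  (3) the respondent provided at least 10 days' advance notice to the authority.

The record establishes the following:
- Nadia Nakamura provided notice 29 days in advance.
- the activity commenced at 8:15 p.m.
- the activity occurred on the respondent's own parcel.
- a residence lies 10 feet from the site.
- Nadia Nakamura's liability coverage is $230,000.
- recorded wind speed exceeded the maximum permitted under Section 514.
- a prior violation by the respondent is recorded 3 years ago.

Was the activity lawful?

Yes — lawful.

(i) own property — satisfied.
(ii) coverage ≥ $200,000 — met.
So (a) is satisfied (T AND T).
(b) no residence in 100 ft — not satisfied.
(1) = T OR F = true.
(a) not (weather ok) — met.
(b) start within hours — not satisfied.
So (2) is satisfied (T OR F).
(3) ≥10 days' notice — satisfied.
So Overall is satisfied (T AND T AND T).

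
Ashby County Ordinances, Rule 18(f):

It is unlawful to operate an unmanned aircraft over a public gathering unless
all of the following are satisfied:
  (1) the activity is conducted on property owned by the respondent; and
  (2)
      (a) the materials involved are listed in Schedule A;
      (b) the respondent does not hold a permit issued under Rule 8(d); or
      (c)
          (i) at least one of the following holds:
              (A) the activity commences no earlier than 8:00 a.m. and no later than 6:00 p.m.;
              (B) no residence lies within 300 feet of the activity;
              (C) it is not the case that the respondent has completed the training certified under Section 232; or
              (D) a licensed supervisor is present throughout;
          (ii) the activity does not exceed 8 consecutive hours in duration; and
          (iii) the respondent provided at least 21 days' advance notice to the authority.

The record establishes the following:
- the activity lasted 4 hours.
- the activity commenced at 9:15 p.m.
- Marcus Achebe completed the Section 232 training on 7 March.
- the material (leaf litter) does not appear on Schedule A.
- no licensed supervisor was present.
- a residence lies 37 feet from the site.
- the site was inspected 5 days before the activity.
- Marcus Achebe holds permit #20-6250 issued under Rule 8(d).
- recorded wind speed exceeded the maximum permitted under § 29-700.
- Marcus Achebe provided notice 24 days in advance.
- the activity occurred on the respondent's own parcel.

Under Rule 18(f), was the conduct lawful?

No — unlawful.

(1) own property — satisfied.
(a) Schedule A material — not met.
(b) not (holds permit) — fails.
(A) start within hours — not satisfied.
(B) no residence in 300 ft — not satisfied.
(C) not (training certified) — not met.
(D) supervisor present — not satisfied.
(i) = F OR F OR F OR F = false.
(ii) ≤ 8 hrs duration — satisfied.
(iii) ≥21 days' notice — satisfied.
So (c) is not satisfied (F AND T AND T).
So (2) is not satisfied (F OR F OR F).
Overall = T AND F = false.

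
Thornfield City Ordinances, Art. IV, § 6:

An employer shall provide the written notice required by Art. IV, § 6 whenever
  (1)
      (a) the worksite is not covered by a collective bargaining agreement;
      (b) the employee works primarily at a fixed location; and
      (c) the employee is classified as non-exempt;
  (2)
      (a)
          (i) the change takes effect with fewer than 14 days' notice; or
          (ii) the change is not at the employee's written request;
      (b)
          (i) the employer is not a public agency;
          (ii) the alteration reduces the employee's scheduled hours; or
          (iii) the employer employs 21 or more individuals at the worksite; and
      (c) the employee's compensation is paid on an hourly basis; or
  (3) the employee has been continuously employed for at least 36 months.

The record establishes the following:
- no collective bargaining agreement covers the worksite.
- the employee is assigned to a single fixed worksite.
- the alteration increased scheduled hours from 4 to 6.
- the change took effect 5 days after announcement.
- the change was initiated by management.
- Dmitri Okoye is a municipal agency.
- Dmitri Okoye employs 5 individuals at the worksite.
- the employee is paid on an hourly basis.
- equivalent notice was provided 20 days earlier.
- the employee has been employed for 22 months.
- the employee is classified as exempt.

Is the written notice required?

(a) no CBA — satisfied.
(b) fixed location — satisfied.
(c) non-exempt — fails.
(1) = T AND T AND F = false.
(i) < 14 days' notice — met.
(ii) not employee-requested — holds.
(a): T OR T → true.
(i) not (public agency) — not satisfied.
(ii) hours reduced — fails.
(iii) ≥ 21 at site — not met.
(b): F OR F OR F → false.
(c) hourly-paid — met.
(2) = T AND F AND T = false.
(3) tenure ≥ 36 mo. — fails.
Overall: F OR F OR F → false.

No — not required.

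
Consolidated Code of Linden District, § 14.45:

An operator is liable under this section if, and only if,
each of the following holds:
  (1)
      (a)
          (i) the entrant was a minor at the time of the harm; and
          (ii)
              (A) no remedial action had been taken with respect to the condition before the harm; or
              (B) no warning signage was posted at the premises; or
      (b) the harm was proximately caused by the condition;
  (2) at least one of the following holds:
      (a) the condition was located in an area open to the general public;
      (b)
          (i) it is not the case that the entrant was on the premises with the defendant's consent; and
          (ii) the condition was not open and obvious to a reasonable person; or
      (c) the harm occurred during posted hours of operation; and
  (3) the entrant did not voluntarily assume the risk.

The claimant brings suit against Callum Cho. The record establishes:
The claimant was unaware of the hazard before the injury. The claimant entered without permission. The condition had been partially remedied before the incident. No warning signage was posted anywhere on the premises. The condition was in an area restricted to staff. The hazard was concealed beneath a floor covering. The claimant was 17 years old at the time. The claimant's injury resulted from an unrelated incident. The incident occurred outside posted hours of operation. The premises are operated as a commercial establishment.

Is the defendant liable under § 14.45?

Yes — liable.

(i) entrant a minor — met.
(A) no remedial action — not met.
(B) no signage posted — satisfied.
(ii) = F OR T = true.
So (a) is satisfied (T AND T).
(b) proximate cause — not met.
(1): T OR F → true.
(a) public area — fails.
(i) not (consent to enter) — met.
(ii) not open/obvious — met.
(b) = T AND T = true.
(c) during posted hours — not met.
So (2) is satisfied (F OR T OR F).
(3) no assumed risk — holds.
Overall = T AND T AND T = true.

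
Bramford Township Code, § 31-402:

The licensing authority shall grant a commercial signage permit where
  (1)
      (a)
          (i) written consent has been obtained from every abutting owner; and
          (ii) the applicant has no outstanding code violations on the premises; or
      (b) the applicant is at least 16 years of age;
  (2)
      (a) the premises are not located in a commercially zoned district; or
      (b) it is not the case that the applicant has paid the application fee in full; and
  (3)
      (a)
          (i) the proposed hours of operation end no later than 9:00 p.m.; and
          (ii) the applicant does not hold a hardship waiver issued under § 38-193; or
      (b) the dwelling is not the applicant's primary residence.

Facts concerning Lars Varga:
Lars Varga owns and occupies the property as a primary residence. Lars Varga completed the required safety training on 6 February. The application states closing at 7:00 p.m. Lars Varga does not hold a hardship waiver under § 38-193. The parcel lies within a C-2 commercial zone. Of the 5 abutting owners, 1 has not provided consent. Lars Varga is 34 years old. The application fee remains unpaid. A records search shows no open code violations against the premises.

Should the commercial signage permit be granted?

(i) all abutters consent — fails.
(ii) no code violations — satisfied.
(a) = F AND T = false.
(b) age ≥ 16 — satisfied.
(1) = F OR T = true.
(a) not (commercially zoned) — not satisfied.
(b) not (fee paid) — holds.
So (2) is satisfied (F OR T).
(i) closes by 9 p.m. — satisfied.
(ii) not (hardship waiver) — holds.
(a) = T AND T = true.
(b) not (primary residence) — fails.
(3): T OR F → true.
Overall = T AND T AND T = true.

Yes — granted.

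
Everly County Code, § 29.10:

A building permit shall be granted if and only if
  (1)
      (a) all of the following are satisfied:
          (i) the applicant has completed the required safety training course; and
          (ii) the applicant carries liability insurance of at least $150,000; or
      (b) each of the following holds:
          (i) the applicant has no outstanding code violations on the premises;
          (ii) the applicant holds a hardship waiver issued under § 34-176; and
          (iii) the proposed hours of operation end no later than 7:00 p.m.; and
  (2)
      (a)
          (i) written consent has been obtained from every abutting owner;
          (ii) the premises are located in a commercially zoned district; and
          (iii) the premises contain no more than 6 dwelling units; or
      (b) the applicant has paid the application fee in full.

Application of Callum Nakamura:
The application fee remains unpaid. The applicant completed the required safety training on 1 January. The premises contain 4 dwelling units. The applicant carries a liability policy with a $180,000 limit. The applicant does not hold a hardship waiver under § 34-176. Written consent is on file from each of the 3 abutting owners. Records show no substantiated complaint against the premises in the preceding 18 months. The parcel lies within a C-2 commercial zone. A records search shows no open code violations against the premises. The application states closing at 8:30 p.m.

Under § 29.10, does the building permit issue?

Yes — granted.

(i) safety training — met.
(ii) insurance ≥ $150,000 — holds.
So (a) is satisfied (T AND T).
(i) no code violations — satisfied.
(ii) hardship waiver — not satisfied.
(iii) closes by 7 p.m. — not satisfied.
So (b) is not satisfied (T AND F AND F).
So (1) is satisfied (T OR F).
(i) all abutters consent — holds.
(ii) commercially zoned — met.
(iii) ≤ 6 units — holds.
(a) = T AND T AND T = true.
(b) fee paid — not satisfied.
So (2) is satisfied (T OR F).
Overall: T AND T → true.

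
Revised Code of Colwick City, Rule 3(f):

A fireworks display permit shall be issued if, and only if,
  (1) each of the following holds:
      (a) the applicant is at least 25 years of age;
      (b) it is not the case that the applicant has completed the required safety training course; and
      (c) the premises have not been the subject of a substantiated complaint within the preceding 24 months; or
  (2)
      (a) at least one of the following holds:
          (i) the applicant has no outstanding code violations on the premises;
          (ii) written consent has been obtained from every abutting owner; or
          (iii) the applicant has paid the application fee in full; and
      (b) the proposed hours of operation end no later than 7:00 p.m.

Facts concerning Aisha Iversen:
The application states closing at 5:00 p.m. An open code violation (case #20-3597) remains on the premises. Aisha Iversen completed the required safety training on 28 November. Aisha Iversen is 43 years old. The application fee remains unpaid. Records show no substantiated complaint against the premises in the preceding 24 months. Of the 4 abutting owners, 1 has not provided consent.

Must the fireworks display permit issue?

(a) age ≥ 25 — met.
(b) not (safety training) — not satisfied.
(c) no complaint in 24 mo. — met.
(1) = T AND F AND T = false.
(i) no code violations — fails.
(ii) all abutters consent — not met.
(iii) fee paid — not satisfied.
(a): F OR F OR F → false.
(b) closes by 7 p.m. — satisfied.
(2): F AND T → false.
Overall: F OR F → false.

No — denied.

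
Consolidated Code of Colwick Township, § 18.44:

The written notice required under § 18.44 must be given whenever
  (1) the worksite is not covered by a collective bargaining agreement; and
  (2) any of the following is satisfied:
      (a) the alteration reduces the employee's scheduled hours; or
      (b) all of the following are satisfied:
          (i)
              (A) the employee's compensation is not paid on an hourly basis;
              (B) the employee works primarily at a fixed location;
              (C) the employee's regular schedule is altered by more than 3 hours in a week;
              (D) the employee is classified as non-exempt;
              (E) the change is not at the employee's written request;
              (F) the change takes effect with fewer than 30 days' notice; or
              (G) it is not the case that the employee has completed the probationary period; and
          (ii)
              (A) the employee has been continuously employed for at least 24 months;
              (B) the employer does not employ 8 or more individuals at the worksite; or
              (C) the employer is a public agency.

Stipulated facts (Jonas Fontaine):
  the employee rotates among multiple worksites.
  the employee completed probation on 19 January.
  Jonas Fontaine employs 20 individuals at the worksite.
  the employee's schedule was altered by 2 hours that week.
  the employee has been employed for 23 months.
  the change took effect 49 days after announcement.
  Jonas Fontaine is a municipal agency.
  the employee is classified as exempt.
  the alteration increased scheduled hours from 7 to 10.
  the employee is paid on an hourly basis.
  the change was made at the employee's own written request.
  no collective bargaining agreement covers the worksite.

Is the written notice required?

No — not required.

(1) no CBA — satisfied.
(a) hours reduced — not met.
(A) not (hourly-paid) — not satisfied.
(B) fixed location — not met.
(C) schedule shift > 3h — fails.
(D) non-exempt — not met.
(E) not employee-requested — not met.
(F) < 30 days' notice — not met.
(G) not (past probation) — not met.
So (i) is not satisfied (F OR F OR F OR F OR F OR F OR F).
(A) tenure ≥ 24 mo. — fails.
(B) not (≥ 8 at site) — not met.
(C) public agency — holds.
(ii) = F OR F OR T = true.
(b): F AND T → false.
So (2) is not satisfied (F OR F).
Overall = T AND F = false.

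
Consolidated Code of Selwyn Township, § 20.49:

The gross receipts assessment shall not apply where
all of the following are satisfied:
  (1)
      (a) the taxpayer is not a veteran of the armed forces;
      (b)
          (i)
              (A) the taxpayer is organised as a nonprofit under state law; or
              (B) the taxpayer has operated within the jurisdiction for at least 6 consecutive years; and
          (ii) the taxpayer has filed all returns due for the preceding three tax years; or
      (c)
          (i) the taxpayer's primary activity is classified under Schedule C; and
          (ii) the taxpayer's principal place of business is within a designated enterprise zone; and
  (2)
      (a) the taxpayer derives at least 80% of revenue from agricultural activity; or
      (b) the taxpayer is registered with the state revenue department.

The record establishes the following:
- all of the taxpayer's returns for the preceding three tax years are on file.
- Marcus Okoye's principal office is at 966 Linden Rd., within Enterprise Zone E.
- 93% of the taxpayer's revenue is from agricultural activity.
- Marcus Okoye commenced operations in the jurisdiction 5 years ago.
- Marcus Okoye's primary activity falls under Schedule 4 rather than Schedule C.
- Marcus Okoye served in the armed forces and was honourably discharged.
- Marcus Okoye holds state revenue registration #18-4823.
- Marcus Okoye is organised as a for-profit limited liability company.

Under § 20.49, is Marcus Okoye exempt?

No — not exempt.

(a) not (veteran) — not satisfied.
(A) nonprofit — not satisfied.
(B) ≥ 6 yrs in jurisdiction — fails.
So (i) is not satisfied (F OR F).
(ii) returns current — met.
(b) = F AND T = false.
(i) Schedule C activity — not satisfied.
(ii) in enterprise zone — met.
(c) = F AND T = false.
(1) = F OR F OR F = false.
(a) ≥80% agricultural — holds.
(b) state-registered — satisfied.
So (2) is satisfied (T OR T).
Overall = F AND T = false.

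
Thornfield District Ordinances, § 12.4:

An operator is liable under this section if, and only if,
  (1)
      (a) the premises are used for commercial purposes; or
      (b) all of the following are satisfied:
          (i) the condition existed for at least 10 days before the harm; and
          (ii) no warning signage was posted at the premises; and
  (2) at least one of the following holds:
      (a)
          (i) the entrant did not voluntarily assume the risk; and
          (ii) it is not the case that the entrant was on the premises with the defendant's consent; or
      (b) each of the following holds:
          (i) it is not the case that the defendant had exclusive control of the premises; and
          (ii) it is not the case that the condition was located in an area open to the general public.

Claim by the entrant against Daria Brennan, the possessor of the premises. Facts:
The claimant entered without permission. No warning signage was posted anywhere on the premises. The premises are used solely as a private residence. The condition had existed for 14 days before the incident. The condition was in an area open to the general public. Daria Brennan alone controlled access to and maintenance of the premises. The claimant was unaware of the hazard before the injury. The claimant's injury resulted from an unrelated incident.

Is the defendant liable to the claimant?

Yes — liable.

(a) commercial use — not met.
(i) condition ≥10 days old — satisfied.
(ii) no signage posted — met.
(b): T AND T → true.
So (1) is satisfied (F OR T).
(i) no assumed risk — met.
(ii) not (consent to enter) — holds.
(a): T AND T → true.
(i) not (exclusive control) — fails.
(ii) not (public area) — not met.
(b): F AND F → false.
(2): T OR F → true.
So Overall is satisfied (T AND T).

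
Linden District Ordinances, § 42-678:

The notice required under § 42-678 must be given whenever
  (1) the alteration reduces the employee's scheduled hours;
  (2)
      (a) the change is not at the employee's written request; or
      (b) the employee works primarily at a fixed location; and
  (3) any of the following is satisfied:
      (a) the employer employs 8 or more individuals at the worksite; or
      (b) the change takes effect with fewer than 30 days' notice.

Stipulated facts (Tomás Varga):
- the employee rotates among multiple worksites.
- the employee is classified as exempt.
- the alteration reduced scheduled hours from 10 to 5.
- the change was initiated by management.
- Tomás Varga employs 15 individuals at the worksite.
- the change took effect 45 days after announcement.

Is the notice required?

Yes — required.

(1) hours reduced — met.
(a) not employee-requested — met.
(b) fixed location — not satisfied.
(2): T OR F → true.
(a) ≥ 8 at site — satisfied.
(b) < 30 days' notice — fails.
(3): T OR F → true.
Overall: T AND T AND T → true.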